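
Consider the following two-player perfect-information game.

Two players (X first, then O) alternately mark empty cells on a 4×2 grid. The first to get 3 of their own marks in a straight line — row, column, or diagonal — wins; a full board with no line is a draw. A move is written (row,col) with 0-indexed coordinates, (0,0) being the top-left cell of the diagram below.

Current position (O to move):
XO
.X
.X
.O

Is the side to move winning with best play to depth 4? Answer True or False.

O winning at [XO/.X/.X/.O]: False

p1 O@[XO/.X/.X/.O]: (1,0)[XO/OX/.X/.O]+0* (2,0)[XO/.X/OX/.O]+0 (3,0)[XO/.X/.X/OO]+0
p2 X@[XO/OX/.X/.O]: (2,0)[XO/OX/XX/.O]+0* (3,0)[XO/OX/.X/XO]+0
p3 O@[XO/OX/XX/.O]: (3,0)[XO/OX/XX/OO]+0*
p4 X@[XO/OX/XX/OO] terminal +0; root [XO/.X/.X/.O] d4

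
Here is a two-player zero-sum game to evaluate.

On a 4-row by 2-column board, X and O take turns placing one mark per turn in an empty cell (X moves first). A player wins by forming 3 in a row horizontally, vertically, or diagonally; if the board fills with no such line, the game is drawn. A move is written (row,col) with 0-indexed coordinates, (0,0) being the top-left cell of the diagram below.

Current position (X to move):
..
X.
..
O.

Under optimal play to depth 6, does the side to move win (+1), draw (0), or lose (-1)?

value(../X./../O., X) = 0

p1 X@[../X./../O.]: (0,0)[X./X./../O.]+0* (0,1)[.X/X./../O.]+0 (1,1)[../XX/../O.]+0 (2,0)[../X./X./O.]+0 (2,1)[../X./.X/O.]+0 (3,1)[../X./../OX]+0
p2 O@[X./X./../O.]: (0,1)[XO/X./../O.]-1 (1,1)[X./XO/../O.]-1 (2,0)[X./X./O./O.]+0* (2,1)[X./X./.O/O.]-1 (3,1)[X./X./../OO]-1
p3 X@[X./X./O./O.]: (0,1)[XX/X./O./O.]+0* (1,1)[X./XX/O./O.]+0 (2,1)[X./X./OX/O.]+0 (3,1)[X./X./O./OX]+0
p4 O@[XX/X./O./O.]: (1,1)[XX/XO/O./O.]+0* (2,1)[XX/X./OO/O.]+0 (3,1)[XX/X./O./OO]+0
p5 X@[XX/XO/O./O.]: (2,1)[XX/XO/OX/O.]+0* (3,1)[XX/XO/O./OX]+0
p6 O@[XX/XO/OX/O.]: (3,1)[XX/XO/OX/OO]+0*
p7 X@[XX/XO/OX/OO] terminal +0; root [../X./../O.] d6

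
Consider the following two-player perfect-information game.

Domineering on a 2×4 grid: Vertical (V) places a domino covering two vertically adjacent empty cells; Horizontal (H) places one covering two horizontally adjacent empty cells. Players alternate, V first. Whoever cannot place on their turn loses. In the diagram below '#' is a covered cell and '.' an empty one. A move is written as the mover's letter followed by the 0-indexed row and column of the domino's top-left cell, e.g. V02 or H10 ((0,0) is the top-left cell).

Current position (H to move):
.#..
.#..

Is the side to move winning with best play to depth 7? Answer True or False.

H winning at [.#../.#..]: True

ply 1, H at .#../.#.. | H02=+1→.###/.#..*; H12=+1→.#../.###
ply 2, V at .###/.#.. | V00=-1→####/##..*
ply 3, H at ####/##.. | H12=+1→####/####*
ply 4: ####/#### is terminal -1 (V); from .#../.#.. depth 7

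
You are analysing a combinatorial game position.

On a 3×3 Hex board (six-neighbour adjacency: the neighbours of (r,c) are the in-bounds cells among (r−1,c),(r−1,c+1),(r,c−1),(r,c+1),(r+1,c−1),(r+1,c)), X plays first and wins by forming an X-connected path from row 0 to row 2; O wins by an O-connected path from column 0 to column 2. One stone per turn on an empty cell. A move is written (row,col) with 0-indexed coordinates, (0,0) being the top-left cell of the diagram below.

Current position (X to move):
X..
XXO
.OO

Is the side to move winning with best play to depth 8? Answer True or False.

X winning at [X../XXO/.OO]: True

ply 1, X at X../XXO/.OO | (0,1)=-1→XX./XXO/.OO; (0,2)=-1→X.X/XXO/.OO; (2,0)=+1→X../XXO/XOO*
ply 2: X../XXO/XOO is terminal -1 (O); from X../XXO/.OO depth 8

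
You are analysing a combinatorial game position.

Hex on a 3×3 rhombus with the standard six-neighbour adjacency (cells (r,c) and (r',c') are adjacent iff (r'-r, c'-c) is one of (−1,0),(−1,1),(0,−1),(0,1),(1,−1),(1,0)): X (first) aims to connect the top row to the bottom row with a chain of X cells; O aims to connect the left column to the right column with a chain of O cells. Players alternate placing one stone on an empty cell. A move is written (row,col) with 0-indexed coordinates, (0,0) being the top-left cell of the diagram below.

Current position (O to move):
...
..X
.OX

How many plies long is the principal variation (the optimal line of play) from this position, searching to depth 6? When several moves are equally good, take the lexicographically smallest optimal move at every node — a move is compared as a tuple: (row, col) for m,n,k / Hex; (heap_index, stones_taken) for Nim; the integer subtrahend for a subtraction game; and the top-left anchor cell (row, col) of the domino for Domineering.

PV length from [.../..X/.OX]: 6 plies

ply 1, O at .../..X/.OX | (0,0)=-1→O../..X/.OX*; (0,1)=-1→.O./..X/.OX; (0,2)=-1→..O/..X/.OX; (1,0)=-1→.../O.X/.OX; (1,1)=-1→.../.OX/.OX; (2,0)=-1→.../..X/OOX
ply 2, X at O../..X/.OX | (0,1)=+1→OX./..X/.OX*; (0,2)=+1→O.X/..X/.OX; (1,0)=+1→O../X.X/.OX; (1,1)=+1→O../.XX/.OX; (2,0)=+1→O../..X/XOX
ply 3, O at OX./..X/.OX | (0,2)=-1→OXO/..X/.OX*; (1,0)=-1→OX./O.X/.OX; (1,1)=-1→OX./.OX/.OX; (2,0)=-1→OX./..X/OOX
ply 4, X at OXO/..X/.OX | (1,0)=+1→OXO/X.X/.OX*; (1,1)=+1→OXO/.XX/.OX; (2,0)=+1→OXO/..X/XOX
ply 5, O at OXO/X.X/.OX | (1,1)=-1→OXO/XOX/.OX*; (2,0)=-1→OXO/X.X/OOX
ply 6, X at OXO/XOX/.OX | (2,0)=+1→OXO/XOX/XOX*
ply 7: OXO/XOX/XOX is terminal -1 (O); from .../..X/.OX depth 6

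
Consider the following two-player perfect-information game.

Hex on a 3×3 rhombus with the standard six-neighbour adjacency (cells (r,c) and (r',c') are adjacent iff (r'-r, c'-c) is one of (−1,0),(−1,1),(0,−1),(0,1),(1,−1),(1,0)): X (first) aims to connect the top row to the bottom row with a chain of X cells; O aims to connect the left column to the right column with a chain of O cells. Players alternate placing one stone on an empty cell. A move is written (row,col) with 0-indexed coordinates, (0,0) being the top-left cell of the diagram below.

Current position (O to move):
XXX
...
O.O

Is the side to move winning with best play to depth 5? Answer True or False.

O winning at [XXX/.../O.O]: True

[XXX/.../O.O] O move#1: (1,0):-1/XXX/O../O.O, (1,1):+1/XXX/.O./O.O*, (1,2):+1/XXX/..O/O.O, (2,1):+1/XXX/.../OOO
[XXX/.O./O.O] X move#2: (1,0):-1/XXX/XO./O.O*, (1,2):-1/XXX/.OX/O.O, (2,1):-1/XXX/.O./OXO
[XXX/XO./O.O] O move#3: (1,2):+1/XXX/XOO/O.O*, (2,1):+1/XXX/XO./OOO
[XXX/XOO/O.O] end (terminal -1, X#4); searched XXX/.../O.O to 5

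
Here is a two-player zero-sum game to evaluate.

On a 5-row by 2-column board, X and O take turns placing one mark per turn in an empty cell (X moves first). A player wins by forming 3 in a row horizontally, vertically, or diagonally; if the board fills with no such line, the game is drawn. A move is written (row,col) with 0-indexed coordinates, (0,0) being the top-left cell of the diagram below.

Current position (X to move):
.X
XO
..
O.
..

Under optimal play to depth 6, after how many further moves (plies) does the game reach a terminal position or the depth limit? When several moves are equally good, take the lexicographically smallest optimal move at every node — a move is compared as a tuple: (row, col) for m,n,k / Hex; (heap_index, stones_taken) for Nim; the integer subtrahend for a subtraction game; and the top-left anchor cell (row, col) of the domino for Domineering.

PV length from [.X/XO/../O./..]: 6 plies

ply 1, X at .X/XO/../O./.. | (0,0)=+0→XX/XO/../O./..*; (2,0)=+0→.X/XO/X./O./..; (2,1)=+0→.X/XO/.X/O./..; (3,1)=+0→.X/XO/../OX/..; (4,0)=+0→.X/XO/../O./X.; (4,1)=+0→.X/XO/../O./.X
ply 2, O at XX/XO/../O./.. | (2,0)=+0→XX/XO/O./O./..*; (2,1)=-1→XX/XO/.O/O./..; (3,1)=-1→XX/XO/../OO/..; (4,0)=-1→XX/XO/../O./O.; (4,1)=-1→XX/XO/../O./.O
ply 3, X at XX/XO/O./O./.. | (2,1)=-1→XX/XO/OX/O./..; (3,1)=-1→XX/XO/O./OX/..; (4,0)=+0→XX/XO/O./O./X.*; (4,1)=-1→XX/XO/O./O./.X
ply 4, O at XX/XO/O./O./X. | (2,1)=+0→XX/XO/OO/O./X.*; (3,1)=+0→XX/XO/O./OO/X.; (4,1)=+0→XX/XO/O./O./XO
ply 5, X at XX/XO/OO/O./X. | (3,1)=+0→XX/XO/OO/OX/X.*; (4,1)=-1→XX/XO/OO/O./XX
ply 6, O at XX/XO/OO/OX/X. | (4,1)=+0→XX/XO/OO/OX/XO*
ply 7: XX/XO/OO/OX/XO is terminal +0 (X); from .X/XO/../O./.. depth 6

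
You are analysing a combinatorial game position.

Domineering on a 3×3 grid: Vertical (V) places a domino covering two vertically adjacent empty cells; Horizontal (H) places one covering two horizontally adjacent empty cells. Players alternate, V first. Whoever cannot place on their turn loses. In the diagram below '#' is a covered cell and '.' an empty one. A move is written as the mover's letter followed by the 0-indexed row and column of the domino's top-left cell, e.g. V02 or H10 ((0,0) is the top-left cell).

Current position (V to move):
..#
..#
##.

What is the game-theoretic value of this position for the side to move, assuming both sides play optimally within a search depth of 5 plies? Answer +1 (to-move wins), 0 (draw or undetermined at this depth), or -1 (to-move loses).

value(..#/..#/##., V) = +1

ply 1, V at ..#/..#/##. | V00=+1→#.#/#.#/##.*; V01=+1→.##/.##/##.
ply 2: #.#/#.#/##. is terminal -1 (H); from ..#/..#/##. depth 5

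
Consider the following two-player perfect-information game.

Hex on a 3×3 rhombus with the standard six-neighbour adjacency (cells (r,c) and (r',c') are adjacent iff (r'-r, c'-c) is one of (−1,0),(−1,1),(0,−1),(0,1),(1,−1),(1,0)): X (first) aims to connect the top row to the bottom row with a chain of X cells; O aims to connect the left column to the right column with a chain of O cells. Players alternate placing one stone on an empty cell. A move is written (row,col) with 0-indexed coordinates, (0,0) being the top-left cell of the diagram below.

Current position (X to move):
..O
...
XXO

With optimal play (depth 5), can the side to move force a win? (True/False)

X winning at [..O/.../XXO]: True

p1 X@[..O/.../XXO]: (0,0)[X.O/.../XXO]-1 (0,1)[.XO/.../XXO]+1* (1,0)[..O/X../XXO]+1 (1,1)[..O/.X./XXO]-1 (1,2)[..O/..X/XXO]-1
p2 O@[.XO/.../XXO]: (0,0)[OXO/.../XXO]-1* (1,0)[.XO/O../XXO]-1 (1,1)[.XO/.O./XXO]-1 (1,2)[.XO/..O/XXO]-1
p3 X@[OXO/.../XXO]: (1,0)[OXO/X../XXO]+1* (1,1)[OXO/.X./XXO]+1 (1,2)[OXO/..X/XXO]+1
p4 O@[OXO/X../XXO] terminal -1; root [..O/.../XXO] d5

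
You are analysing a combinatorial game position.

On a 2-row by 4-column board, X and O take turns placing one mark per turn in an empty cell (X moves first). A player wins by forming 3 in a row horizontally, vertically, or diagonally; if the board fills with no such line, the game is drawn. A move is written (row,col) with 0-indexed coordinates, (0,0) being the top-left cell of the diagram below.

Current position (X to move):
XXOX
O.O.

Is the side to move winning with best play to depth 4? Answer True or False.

X winning at [XXOX/O.O.]: False

p1 X@[XXOX/O.O.]: (1,1)[XXOX/OXO.]+0* (1,3)[XXOX/O.OX]-1
p2 O@[XXOX/OXO.]: (1,3)[XXOX/OXOO]+0*
p3 X@[XXOX/OXOO] terminal +0; root [XXOX/O.O.] d4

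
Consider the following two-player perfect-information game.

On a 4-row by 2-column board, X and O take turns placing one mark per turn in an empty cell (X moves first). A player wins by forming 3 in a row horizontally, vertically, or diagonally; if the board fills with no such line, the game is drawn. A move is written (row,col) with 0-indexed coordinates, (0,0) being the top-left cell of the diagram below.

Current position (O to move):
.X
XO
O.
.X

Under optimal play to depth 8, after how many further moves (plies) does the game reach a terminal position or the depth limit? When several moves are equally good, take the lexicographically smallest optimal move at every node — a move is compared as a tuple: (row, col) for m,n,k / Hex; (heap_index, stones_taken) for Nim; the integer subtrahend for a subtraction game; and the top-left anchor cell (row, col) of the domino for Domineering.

PV length from [.X/XO/O./.X]: 3 plies

p1 O@[.X/XO/O./.X]: (0,0)[OX/XO/O./.X]+0* (2,1)[.X/XO/OO/.X]+0 (3,0)[.X/XO/O./OX]+0
p2 X@[OX/XO/O./.X]: (2,1)[OX/XO/OX/.X]+0* (3,0)[OX/XO/O./XX]+0
p3 O@[OX/XO/OX/.X]: (3,0)[OX/XO/OX/OX]+0*
p4 X@[OX/XO/OX/OX] terminal +0; root [.X/XO/O./.X] d8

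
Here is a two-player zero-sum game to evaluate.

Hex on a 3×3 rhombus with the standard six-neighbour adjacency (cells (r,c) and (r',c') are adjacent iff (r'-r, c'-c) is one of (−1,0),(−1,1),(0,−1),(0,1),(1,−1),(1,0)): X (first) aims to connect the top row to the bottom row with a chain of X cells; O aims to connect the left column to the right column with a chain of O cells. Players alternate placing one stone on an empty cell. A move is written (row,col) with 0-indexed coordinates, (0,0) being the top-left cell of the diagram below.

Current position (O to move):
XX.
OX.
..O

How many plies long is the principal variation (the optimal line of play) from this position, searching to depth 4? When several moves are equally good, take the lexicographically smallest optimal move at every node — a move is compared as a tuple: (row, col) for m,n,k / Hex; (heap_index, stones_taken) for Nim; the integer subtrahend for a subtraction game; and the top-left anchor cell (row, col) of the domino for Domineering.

PV length from [XX./OX./..O]: 4 plies

[XX./OX./..O] O move#1: (0,2):-1/XXO/OX./..O*, (1,2):-1/XX./OXO/..O, (2,0):-1/XX./OX./O.O, (2,1):-1/XX./OX./.OO
[XXO/OX./..O] X move#2: (1,2):+1/XXO/OXX/..O*, (2,0):+1/XXO/OX./X.O, (2,1):+1/XXO/OX./.XO
[XXO/OXX/..O] O move#3: (2,0):-1/XXO/OXX/O.O*, (2,1):-1/XXO/OXX/.OO
[XXO/OXX/O.O] X move#4: (2,1):+1/XXO/OXX/OXO*
[XXO/OXX/OXO] end (terminal -1, O#5); searched XX./OX./..O to 4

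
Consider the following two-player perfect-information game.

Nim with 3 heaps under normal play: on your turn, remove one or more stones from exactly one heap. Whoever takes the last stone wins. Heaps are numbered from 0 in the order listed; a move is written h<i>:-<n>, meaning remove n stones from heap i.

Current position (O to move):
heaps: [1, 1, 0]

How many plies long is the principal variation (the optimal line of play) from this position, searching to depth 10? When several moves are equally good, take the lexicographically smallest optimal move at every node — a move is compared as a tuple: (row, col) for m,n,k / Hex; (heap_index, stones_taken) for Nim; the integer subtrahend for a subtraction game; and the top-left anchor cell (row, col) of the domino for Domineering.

p1 O@[(1,1,0)]: h0:-1[(0,1,0)]-1* h1:-1[(1,0,0)]-1
p2 X@[(0,1,0)]: h1:-1[(0,0,0)]+1*
p3 O@[(0,0,0)] terminal -1; root [(1,1,0)] d10

PV length from [(1,1,0)]: 2 plies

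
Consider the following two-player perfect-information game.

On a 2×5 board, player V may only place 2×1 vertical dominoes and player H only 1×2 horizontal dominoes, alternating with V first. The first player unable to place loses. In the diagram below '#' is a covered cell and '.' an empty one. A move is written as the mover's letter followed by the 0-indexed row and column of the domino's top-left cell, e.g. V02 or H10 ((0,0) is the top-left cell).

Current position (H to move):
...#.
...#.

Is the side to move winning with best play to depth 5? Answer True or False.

H winning at [...#./...#.]: False

p1 H@[...#./...#.]: H00[##.#./...#.]-1* H01[.###./...#.]-1 H10[...#./##.#.]-1 H11[...#./.###.]-1
p2 V@[##.#./...#.]: V02[####./..##.]+1* V04[##.##/...##]-1
p3 H@[####./..##.]: H10[####./####.]-1*
p4 V@[####./####.]: V04[#####/#####]+1*
p5 H@[#####/#####] terminal -1; root [...#./...#.] d5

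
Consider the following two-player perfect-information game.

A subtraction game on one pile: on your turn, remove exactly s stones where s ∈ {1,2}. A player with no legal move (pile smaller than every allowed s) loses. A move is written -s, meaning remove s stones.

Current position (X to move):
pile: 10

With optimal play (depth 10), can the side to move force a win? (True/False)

X winning at [10]: True

[10] X move#1: -1:+1/9*, -2:-1/8
[9] O move#2: -1:-1/8*, -2:-1/7
[8] X move#3: -1:-1/7, -2:+1/6*
[6] O move#4: -1:-1/5*, -2:-1/4
[5] X move#5: -1:-1/4, -2:+1/3*
[3] O move#6: -1:-1/2*, -2:-1/1
[2] X move#7: -1:-1/1, -2:+1/0*
[0] end (terminal -1, O#8); searched 10 to 10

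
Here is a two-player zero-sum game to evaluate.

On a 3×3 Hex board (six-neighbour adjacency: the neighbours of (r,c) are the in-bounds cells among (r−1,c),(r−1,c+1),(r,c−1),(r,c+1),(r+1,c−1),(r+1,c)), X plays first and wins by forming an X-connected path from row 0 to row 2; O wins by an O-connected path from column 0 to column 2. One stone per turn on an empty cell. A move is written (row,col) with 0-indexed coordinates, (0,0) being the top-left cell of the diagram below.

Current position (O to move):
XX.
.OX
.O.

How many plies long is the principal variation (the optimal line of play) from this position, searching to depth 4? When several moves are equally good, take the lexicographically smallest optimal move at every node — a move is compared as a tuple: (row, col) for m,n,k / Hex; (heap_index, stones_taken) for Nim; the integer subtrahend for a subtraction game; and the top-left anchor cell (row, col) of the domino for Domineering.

p1 O@[XX./.OX/.O.]: (0,2)[XXO/.OX/.O.]+1* (1,0)[XX./OOX/.O.]+1 (2,0)[XX./.OX/OO.]+1 (2,2)[XX./.OX/.OO]+1
p2 X@[XXO/.OX/.O.]: (1,0)[XXO/XOX/.O.]-1* (2,0)[XXO/.OX/XO.]-1 (2,2)[XXO/.OX/.OX]-1
p3 O@[XXO/XOX/.O.]: (2,0)[XXO/XOX/OO.]+1* (2,2)[XXO/XOX/.OO]-1
p4 X@[XXO/XOX/OO.] terminal -1; root [XX./.OX/.O.] d4

PV length from [XX./.OX/.O.]: 3 plies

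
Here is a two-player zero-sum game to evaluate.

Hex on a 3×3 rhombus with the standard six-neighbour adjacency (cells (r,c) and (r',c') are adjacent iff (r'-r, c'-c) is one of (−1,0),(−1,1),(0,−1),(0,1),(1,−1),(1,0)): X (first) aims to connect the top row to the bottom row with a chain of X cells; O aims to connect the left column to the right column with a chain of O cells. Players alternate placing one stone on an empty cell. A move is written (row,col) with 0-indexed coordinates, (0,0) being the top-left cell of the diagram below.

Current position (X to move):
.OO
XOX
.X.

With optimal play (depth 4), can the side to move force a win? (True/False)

ply 1, X at .OO/XOX/.X. | (0,0)=-1→XOO/XOX/.X.*; (2,0)=-1→.OO/XOX/XX.; (2,2)=-1→.OO/XOX/.XX
ply 2, O at XOO/XOX/.X. | (2,0)=+1→XOO/XOX/OX.*; (2,2)=-1→XOO/XOX/.XO
ply 3: XOO/XOX/OX. is terminal -1 (X); from .OO/XOX/.X. depth 4

X winning at [.OO/XOX/.X.]: False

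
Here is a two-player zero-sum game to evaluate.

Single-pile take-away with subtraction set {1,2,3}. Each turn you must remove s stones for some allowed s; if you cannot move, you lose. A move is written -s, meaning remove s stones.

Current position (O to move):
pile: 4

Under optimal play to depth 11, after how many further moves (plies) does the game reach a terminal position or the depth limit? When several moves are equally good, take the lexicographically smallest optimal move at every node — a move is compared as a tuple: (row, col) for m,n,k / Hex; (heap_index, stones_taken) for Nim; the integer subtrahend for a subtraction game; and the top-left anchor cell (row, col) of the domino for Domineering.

ply 1, O at 4 | -1=-1→3*; -2=-1→2; -3=-1→1
ply 2, X at 3 | -1=-1→2; -2=-1→1; -3=+1→0*
ply 3: 0 is terminal -1 (O); from 4 depth 11

PV length from [4]: 2 plies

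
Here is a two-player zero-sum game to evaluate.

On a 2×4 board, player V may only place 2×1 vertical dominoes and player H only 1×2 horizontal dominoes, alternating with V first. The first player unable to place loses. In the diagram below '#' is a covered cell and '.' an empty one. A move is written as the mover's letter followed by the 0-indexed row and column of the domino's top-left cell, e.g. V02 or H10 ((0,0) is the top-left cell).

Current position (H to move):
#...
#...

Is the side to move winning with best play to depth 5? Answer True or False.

H winning at [#.../#...]: True

[#.../#...] H move#1: H01:+1/###./#...*, H02:+1/#.##/#..., H11:+1/#.../###., H12:+1/#.../#.##
[###./#...] V move#2: V03:-1/####/#..#*
[####/#..#] H move#3: H11:+1/####/####*
[####/####] end (terminal -1, V#4); searched #.../#... to 5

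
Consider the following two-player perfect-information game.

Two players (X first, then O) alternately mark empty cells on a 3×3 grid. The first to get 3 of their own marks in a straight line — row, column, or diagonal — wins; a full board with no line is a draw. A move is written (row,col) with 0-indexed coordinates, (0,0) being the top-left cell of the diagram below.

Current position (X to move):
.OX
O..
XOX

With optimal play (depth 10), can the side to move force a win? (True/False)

p1 X@[.OX/O../XOX]: (0,0)[XOX/O../XOX]-1 (1,1)[.OX/OX./XOX]+1* (1,2)[.OX/O.X/XOX]+1
p2 O@[.OX/OX./XOX] terminal -1; root [.OX/O../XOX] d10

X winning at [.OX/O../XOX]: True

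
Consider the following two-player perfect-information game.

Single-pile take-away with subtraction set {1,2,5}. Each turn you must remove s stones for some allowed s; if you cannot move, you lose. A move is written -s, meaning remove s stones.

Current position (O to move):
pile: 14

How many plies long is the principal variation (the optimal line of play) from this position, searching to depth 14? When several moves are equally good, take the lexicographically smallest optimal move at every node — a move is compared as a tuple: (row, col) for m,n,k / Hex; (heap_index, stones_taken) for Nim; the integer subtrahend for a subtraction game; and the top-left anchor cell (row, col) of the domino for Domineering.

PV length from [14]: 9 plies

p1 O@[14]: -1[13]-1 -2[12]+1* -5[9]+1
p2 X@[12]: -1[11]-1* -2[10]-1 -5[7]-1
p3 O@[11]: -1[10]-1 -2[9]+1* -5[6]+1
p4 X@[9]: -1[8]-1* -2[7]-1 -5[4]-1
p5 O@[8]: -1[7]-1 -2[6]+1* -5[3]+1
p6 X@[6]: -1[5]-1* -2[4]-1 -5[1]-1
p7 O@[5]: -1[4]-1 -2[3]+1* -5[0]+1
p8 X@[3]: -1[2]-1* -2[1]-1
p9 O@[2]: -1[1]-1 -2[0]+1*
p10 X@[0] terminal -1; root [14] d14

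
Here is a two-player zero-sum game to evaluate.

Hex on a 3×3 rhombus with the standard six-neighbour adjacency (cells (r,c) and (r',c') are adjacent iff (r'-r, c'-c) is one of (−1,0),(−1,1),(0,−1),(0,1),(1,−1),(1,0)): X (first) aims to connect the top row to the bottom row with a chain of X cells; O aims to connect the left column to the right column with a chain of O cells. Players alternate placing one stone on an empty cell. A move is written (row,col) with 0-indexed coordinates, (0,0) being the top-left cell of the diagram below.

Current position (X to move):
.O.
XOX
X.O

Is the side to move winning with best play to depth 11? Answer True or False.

[.O./XOX/X.O] X move#1: (0,0):+1/XO./XOX/X.O*, (0,2):+1/.OX/XOX/X.O, (2,1):+1/.O./XOX/XXO
[XO./XOX/X.O] end (terminal -1, O#2); searched .O./XOX/X.O to 11

X winning at [.O./XOX/X.O]: True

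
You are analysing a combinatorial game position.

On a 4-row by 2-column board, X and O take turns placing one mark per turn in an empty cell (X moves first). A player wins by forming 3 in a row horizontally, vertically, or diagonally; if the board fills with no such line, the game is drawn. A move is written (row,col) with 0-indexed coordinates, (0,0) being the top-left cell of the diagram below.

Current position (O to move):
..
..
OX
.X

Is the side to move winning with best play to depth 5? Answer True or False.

p1 O@[../../OX/.X]: (0,0)[O./../OX/.X]-1 (0,1)[.O/../OX/.X]-1 (1,0)[../O./OX/.X]-1 (1,1)[../.O/OX/.X]+0* (3,0)[../../OX/OX]-1
p2 X@[../.O/OX/.X]: (0,0)[X./.O/OX/.X]+0* (0,1)[.X/.O/OX/.X]-1 (1,0)[../XO/OX/.X]+0 (3,0)[../.O/OX/XX]+0
p3 O@[X./.O/OX/.X]: (0,1)[XO/.O/OX/.X]+0* (1,0)[X./OO/OX/.X]+0 (3,0)[X./.O/OX/OX]+0
p4 X@[XO/.O/OX/.X]: (1,0)[XO/XO/OX/.X]+0* (3,0)[XO/.O/OX/XX]+0
p5 O@[XO/XO/OX/.X]: (3,0)[XO/XO/OX/OX]+0*
p6 X@[XO/XO/OX/OX] terminal +0; root [../../OX/.X] d5

O winning at [../../OX/.X]: False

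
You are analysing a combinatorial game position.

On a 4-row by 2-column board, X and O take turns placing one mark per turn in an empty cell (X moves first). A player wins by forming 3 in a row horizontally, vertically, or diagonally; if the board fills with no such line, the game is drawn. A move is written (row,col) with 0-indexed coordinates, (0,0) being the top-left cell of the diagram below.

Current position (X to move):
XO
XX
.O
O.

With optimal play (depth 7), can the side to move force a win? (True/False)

[XO/XX/.O/O.] X move#1: (2,0):+1/XO/XX/XO/O.*, (3,1):+0/XO/XX/.O/OX
[XO/XX/XO/O.] end (terminal -1, O#2); searched XO/XX/.O/O. to 7

X winning at [XO/XX/.O/O.]: True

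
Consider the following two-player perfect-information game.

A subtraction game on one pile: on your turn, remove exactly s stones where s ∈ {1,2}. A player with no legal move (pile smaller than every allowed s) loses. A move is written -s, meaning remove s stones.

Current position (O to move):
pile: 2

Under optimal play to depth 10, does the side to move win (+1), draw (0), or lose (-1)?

[2] O move#1: -1:-1/1, -2:+1/0*
[0] end (terminal -1, X#2); searched 2 to 10

value(2, O) = +1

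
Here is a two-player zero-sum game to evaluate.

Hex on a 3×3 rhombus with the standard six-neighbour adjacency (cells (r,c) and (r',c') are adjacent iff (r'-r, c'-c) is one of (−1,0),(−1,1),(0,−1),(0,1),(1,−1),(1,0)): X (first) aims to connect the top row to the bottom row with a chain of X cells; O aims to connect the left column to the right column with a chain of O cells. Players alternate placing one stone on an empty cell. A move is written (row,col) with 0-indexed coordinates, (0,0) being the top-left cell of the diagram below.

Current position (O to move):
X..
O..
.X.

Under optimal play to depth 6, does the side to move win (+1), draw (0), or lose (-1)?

value(X../O../.X., O) = +1

p1 O@[X../O../.X.]: (0,1)[XO./O../.X.]-1 (0,2)[X.O/O../.X.]+1* (1,1)[X../OO./.X.]+1 (1,2)[X../O.O/.X.]-1 (2,0)[X../O../OX.]-1 (2,2)[X../O../.XO]-1
p2 X@[X.O/O../.X.]: (0,1)[XXO/O../.X.]-1* (1,1)[X.O/OX./.X.]-1 (1,2)[X.O/O.X/.X.]-1 (2,0)[X.O/O../XX.]-1 (2,2)[X.O/O../.XX]-1
p3 O@[XXO/O../.X.]: (1,1)[XXO/OO./.X.]+1* (1,2)[XXO/O.O/.X.]-1 (2,0)[XXO/O../OX.]-1 (2,2)[XXO/O../.XO]-1
p4 X@[XXO/OO./.X.] terminal -1; root [X../O../.X.] d6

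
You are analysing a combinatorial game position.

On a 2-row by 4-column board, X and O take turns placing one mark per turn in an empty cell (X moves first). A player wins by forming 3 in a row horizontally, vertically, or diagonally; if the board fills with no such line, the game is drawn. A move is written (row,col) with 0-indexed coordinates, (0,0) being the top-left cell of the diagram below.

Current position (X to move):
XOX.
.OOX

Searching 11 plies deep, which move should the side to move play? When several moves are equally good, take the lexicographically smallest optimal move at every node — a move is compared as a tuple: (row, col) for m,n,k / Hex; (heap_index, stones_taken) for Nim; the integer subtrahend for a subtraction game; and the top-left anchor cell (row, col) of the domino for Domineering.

p1 X@[XOX./.OOX]: (0,3)[XOXX/.OOX]-1 (1,0)[XOX./XOOX]+0*
p2 O@[XOX./XOOX]: (0,3)[XOXO/XOOX]+0*
p3 X@[XOXO/XOOX] terminal +0; root [XOX./.OOX] d11

X's best at [XOX./.OOX]: (1,0)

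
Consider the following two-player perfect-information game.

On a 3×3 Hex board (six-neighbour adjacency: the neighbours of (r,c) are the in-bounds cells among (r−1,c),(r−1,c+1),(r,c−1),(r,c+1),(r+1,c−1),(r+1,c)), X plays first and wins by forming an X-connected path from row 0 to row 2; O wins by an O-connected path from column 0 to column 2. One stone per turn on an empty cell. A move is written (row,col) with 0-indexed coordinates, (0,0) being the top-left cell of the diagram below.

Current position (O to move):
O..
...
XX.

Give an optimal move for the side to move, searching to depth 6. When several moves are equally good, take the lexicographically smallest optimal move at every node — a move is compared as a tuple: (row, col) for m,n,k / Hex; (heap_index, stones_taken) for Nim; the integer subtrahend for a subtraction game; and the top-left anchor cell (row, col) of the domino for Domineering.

O's best at [O../.../XX.]: (1,1)

p1 O@[O../.../XX.]: (0,1)[OO./.../XX.]-1 (0,2)[O.O/.../XX.]-1 (1,0)[O../O../XX.]-1 (1,1)[O../.O./XX.]+1* (1,2)[O../..O/XX.]-1 (2,2)[O../.../XXO]-1
p2 X@[O../.O./XX.]: (0,1)[OX./.O./XX.]-1* (0,2)[O.X/.O./XX.]-1 (1,0)[O../XO./XX.]-1 (1,2)[O../.OX/XX.]-1 (2,2)[O../.O./XXX]-1
p3 O@[OX./.O./XX.]: (0,2)[OXO/.O./XX.]-1 (1,0)[OX./OO./XX.]+1* (1,2)[OX./.OO/XX.]-1 (2,2)[OX./.O./XXO]-1
p4 X@[OX./OO./XX.]: (0,2)[OXX/OO./XX.]-1* (1,2)[OX./OOX/XX.]-1 (2,2)[OX./OO./XXX]-1
p5 O@[OXX/OO./XX.]: (1,2)[OXX/OOO/XX.]+1* (2,2)[OXX/OO./XXO]-1
p6 X@[OXX/OOO/XX.] terminal -1; root [O../.../XX.] d6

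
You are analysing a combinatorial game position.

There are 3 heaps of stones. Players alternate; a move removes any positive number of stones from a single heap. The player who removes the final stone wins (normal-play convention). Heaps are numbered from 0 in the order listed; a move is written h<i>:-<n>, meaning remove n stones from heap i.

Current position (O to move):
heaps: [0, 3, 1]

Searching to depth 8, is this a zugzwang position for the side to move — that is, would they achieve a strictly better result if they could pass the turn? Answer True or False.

ply 1, O at (0,3,1) | h1:-1=-1→(0,2,1); h1:-2=+1→(0,1,1)*; h1:-3=-1→(0,0,1); h2:-1=-1→(0,3,0)
ply 2, X at (0,1,1) | h1:-1=-1→(0,0,1)*; h2:-1=-1→(0,1,0)
ply 3, O at (0,0,1) | h2:-1=+1→(0,0,0)*
ply 4: (0,0,0) is terminal -1 (X); from (0,3,1) depth 8
suppose O passes — search the same position with X to move:
pass> ply 1, X at (0,3,1) | h1:-1=-1→(0,2,1); h1:-2=+1→(0,1,1)*; h1:-3=-1→(0,0,1); h2:-1=-1→(0,3,0)
pass> ply 2, O at (0,1,1) | h1:-1=-1→(0,0,1)*; h2:-1=-1→(0,1,0)
pass> ply 3, X at (0,0,1) | h2:-1=+1→(0,0,0)*
pass> ply 4: (0,0,0) is terminal -1 (O); from (0,3,1) depth 8
for O: play +1, pass -1

zugzwang((0,3,1), O) = False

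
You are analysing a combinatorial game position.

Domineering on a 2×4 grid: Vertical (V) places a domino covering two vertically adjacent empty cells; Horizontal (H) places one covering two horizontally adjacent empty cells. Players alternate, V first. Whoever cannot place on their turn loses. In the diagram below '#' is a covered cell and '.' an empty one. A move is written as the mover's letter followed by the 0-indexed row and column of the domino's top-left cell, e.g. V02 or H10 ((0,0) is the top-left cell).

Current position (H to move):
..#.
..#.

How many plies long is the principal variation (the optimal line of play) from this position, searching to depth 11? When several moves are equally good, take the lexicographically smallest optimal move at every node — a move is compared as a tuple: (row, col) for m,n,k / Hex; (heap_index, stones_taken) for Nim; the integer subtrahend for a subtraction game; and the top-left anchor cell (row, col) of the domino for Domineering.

PV length from [..#./..#.]: 3 plies

ply 1, H at ..#./..#. | H00=+1→###./..#.*; H10=+1→..#./###.
ply 2, V at ###./..#. | V03=-1→####/..##*
ply 3, H at ####/..## | H10=+1→####/####*
ply 4: ####/#### is terminal -1 (V); from ..#./..#. depth 11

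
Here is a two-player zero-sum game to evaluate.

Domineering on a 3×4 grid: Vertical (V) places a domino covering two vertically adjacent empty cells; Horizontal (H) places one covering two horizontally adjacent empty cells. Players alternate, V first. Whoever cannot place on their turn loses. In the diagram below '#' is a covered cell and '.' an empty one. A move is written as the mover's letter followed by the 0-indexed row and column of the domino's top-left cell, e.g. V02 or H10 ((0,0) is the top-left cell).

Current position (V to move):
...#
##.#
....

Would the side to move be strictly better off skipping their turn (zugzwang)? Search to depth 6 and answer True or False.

ply 1, V at ...#/##.#/.... | V02=-1→..##/####/....*; V12=-1→...#/####/..#.
ply 2, H at ..##/####/.... | H00=+1→####/####/....*; H20=+1→..##/####/##..; H21=+1→..##/####/.##.; H22=+1→..##/####/..##
ply 3: ####/####/.... is terminal -1 (V); from ...#/##.#/.... depth 6
suppose V passes — search the same position with H to move:
pass> ply 1, H at ...#/##.#/.... | H00=+1→##.#/##.#/....*; H01=+1→.###/##.#/....; H20=+1→...#/##.#/##..; H21=+1→...#/##.#/.##.; H22=+1→...#/##.#/..##
pass> ply 2, V at ##.#/##.#/.... | V02=-1→####/####/....*; V12=-1→##.#/####/..#.
pass> ply 3, H at ####/####/.... | H20=+1→####/####/##..*; H21=+1→####/####/.##.; H22=+1→####/####/..##
pass> ply 4: ####/####/##.. is terminal -1 (V); from ...#/##.#/.... depth 6
for V: play -1, pass -1

zugzwang(...#/##.#/...., V) = False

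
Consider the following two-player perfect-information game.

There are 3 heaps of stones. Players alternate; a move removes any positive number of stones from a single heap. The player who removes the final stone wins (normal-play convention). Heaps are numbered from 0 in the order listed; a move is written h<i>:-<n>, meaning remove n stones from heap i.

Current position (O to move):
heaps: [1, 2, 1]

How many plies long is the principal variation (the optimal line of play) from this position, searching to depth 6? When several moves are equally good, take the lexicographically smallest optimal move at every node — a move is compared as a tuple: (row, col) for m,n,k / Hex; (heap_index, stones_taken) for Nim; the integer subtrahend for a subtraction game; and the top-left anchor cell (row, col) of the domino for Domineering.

PV length from [(1,2,1)]: 3 plies

[(1,2,1)] O move#1: h0:-1:-1/(0,2,1), h1:-1:-1/(1,1,1), h1:-2:+1/(1,0,1)*, h2:-1:-1/(1,2,0)
[(1,0,1)] X move#2: h0:-1:-1/(0,0,1)*, h2:-1:-1/(1,0,0)
[(0,0,1)] O move#3: h2:-1:+1/(0,0,0)*
[(0,0,0)] end (terminal -1, X#4); searched (1,2,1) to 6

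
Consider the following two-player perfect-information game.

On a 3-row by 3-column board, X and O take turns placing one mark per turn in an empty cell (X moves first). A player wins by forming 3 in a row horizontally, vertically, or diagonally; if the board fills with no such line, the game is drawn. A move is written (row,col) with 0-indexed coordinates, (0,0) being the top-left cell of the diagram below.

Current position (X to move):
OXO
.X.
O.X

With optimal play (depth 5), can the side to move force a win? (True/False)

p1 X@[OXO/.X./O.X]: (1,0)[OXO/XX./O.X]+1* (1,2)[OXO/.XX/O.X]-1 (2,1)[OXO/.X./OXX]+1
p2 O@[OXO/XX./O.X]: (1,2)[OXO/XXO/O.X]-1* (2,1)[OXO/XX./OOX]-1
p3 X@[OXO/XXO/O.X]: (2,1)[OXO/XXO/OXX]+1*
p4 O@[OXO/XXO/OXX] terminal -1; root [OXO/.X./O.X] d5

X winning at [OXO/.X./O.X]: True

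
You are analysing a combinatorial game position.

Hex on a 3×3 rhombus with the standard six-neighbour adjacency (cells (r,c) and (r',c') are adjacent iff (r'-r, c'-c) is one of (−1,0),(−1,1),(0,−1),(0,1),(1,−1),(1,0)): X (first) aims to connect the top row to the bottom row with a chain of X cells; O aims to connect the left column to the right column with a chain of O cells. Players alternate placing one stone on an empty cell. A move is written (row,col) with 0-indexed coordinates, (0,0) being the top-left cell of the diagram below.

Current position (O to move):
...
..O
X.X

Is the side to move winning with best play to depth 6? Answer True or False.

[.../..O/X.X] O move#1: (0,0):-1/O../..O/X.X, (0,1):+1/.O./..O/X.X*, (0,2):-1/..O/..O/X.X, (1,0):-1/.../O.O/X.X, (1,1):-1/.../.OO/X.X, (2,1):-1/.../..O/XOX
[.O./..O/X.X] X move#2: (0,0):-1/XO./..O/X.X*, (0,2):-1/.OX/..O/X.X, (1,0):-1/.O./X.O/X.X, (1,1):-1/.O./.XO/X.X, (2,1):-1/.O./..O/XXX
[XO./..O/X.X] O move#3: (0,2):-1/XOO/..O/X.X, (1,0):+1/XO./O.O/X.X*, (1,1):-1/XO./.OO/X.X, (2,1):-1/XO./..O/XOX
[XO./O.O/X.X] X move#4: (0,2):-1/XOX/O.O/X.X*, (1,1):-1/XO./OXO/X.X, (2,1):-1/XO./O.O/XXX
[XOX/O.O/X.X] O move#5: (1,1):+1/XOX/OOO/X.X*, (2,1):-1/XOX/O.O/XOX
[XOX/OOO/X.X] end (terminal -1, X#6); searched .../..O/X.X to 6

O winning at [.../..O/X.X]: True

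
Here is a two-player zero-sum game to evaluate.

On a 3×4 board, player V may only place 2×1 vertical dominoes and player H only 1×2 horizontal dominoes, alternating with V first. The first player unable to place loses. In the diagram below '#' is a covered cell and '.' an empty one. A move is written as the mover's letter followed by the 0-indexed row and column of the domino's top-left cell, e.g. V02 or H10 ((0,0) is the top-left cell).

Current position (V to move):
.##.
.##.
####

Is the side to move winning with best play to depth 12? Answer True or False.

V winning at [.##./.##./####]: True

ply 1, V at .##./.##./#### | V00=+1→###./###./####*; V03=+1→.###/.###/####
ply 2: ###./###./#### is terminal -1 (H); from .##./.##./#### depth 12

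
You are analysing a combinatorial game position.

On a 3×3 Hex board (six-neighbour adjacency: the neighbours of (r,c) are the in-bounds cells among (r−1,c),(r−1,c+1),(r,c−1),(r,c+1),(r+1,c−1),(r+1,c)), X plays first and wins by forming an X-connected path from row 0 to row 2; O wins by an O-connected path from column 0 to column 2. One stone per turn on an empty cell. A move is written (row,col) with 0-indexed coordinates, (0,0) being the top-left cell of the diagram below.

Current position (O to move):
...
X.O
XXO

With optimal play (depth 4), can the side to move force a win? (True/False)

p1 O@[.../X.O/XXO]: (0,0)[O../X.O/XXO]-1* (0,1)[.O./X.O/XXO]-1 (0,2)[..O/X.O/XXO]-1 (1,1)[.../XOO/XXO]-1
p2 X@[O../X.O/XXO]: (0,1)[OX./X.O/XXO]+1* (0,2)[O.X/X.O/XXO]+1 (1,1)[O../XXO/XXO]+1
p3 O@[OX./X.O/XXO] terminal -1; root [.../X.O/XXO] d4

O winning at [.../X.O/XXO]: False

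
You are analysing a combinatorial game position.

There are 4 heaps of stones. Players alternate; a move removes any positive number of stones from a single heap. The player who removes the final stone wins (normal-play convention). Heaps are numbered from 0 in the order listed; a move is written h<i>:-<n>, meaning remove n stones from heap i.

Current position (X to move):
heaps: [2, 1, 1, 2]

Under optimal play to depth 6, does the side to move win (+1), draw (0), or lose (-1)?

value((2,1,1,2), X) = -1

[(2,1,1,2)] X move#1: h0:-1:-1/(1,1,1,2)*, h0:-2:-1/(0,1,1,2), h1:-1:-1/(2,0,1,2), h2:-1:-1/(2,1,0,2), h3:-1:-1/(2,1,1,1), h3:-2:-1/(2,1,1,0)
[(1,1,1,2)] O move#2: h0:-1:-1/(0,1,1,2), h1:-1:-1/(1,0,1,2), h2:-1:-1/(1,1,0,2), h3:-1:+1/(1,1,1,1)*, h3:-2:-1/(1,1,1,0)
[(1,1,1,1)] X move#3: h0:-1:-1/(0,1,1,1)*, h1:-1:-1/(1,0,1,1), h2:-1:-1/(1,1,0,1), h3:-1:-1/(1,1,1,0)
[(0,1,1,1)] O move#4: h1:-1:+1/(0,0,1,1)*, h2:-1:+1/(0,1,0,1), h3:-1:+1/(0,1,1,0)
[(0,0,1,1)] X move#5: h2:-1:-1/(0,0,0,1)*, h3:-1:-1/(0,0,1,0)
[(0,0,0,1)] O move#6: h3:-1:+1/(0,0,0,0)*
[(0,0,0,0)] end (terminal -1, X#7); searched (2,1,1,2) to 6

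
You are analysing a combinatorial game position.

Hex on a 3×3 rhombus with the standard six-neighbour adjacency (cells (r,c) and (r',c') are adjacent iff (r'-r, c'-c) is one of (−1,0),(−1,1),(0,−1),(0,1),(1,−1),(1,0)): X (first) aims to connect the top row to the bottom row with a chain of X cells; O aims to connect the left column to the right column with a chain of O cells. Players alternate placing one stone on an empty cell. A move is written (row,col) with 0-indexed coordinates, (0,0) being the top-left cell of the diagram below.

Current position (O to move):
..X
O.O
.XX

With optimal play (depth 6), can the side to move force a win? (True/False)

O winning at [..X/O.O/.XX]: True

[..X/O.O/.XX] O move#1: (0,0):-1/O.X/O.O/.XX, (0,1):-1/.OX/O.O/.XX, (1,1):+1/..X/OOO/.XX*, (2,0):-1/..X/O.O/OXX
[..X/OOO/.XX] end (terminal -1, X#2); searched ..X/O.O/.XX to 6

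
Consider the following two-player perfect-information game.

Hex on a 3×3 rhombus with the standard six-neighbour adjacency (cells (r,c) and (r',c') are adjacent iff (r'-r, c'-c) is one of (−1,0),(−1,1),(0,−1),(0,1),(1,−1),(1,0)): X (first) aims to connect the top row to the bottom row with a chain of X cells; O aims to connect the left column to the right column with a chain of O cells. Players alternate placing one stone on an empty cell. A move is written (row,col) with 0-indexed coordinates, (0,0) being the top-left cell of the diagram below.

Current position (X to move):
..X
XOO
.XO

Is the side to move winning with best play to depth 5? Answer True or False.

X winning at [..X/XOO/.XO]: True

ply 1, X at ..X/XOO/.XO | (0,0)=-1→X.X/XOO/.XO; (0,1)=-1→.XX/XOO/.XO; (2,0)=+1→..X/XOO/XXO*
ply 2, O at ..X/XOO/XXO | (0,0)=-1→O.X/XOO/XXO*; (0,1)=-1→.OX/XOO/XXO
ply 3, X at O.X/XOO/XXO | (0,1)=+1→OXX/XOO/XXO*
ply 4: OXX/XOO/XXO is terminal -1 (O); from ..X/XOO/.XO depth 5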